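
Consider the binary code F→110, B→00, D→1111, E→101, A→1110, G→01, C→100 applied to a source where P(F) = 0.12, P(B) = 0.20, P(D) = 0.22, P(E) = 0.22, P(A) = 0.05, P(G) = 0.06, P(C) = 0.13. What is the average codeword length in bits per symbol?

L̄ = Σ pᵢ·ℓᵢ = 0.12·3 + 0.20·2 + 0.22·4 + 0.22·3 + 0.05·4 + 0.06·2 + 0.13·3 = 3.01 bits/symbol.

3.01 bits/symbol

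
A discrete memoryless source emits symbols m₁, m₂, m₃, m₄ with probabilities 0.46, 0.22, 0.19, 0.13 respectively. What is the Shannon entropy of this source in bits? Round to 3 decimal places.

1.834 bits

H = −Σ pᵢ log₂ pᵢ.
−0.46·log₂(0.46) = 0.5153
−0.22·log₂(0.22) = 0.4806
−0.19·log₂(0.19) = 0.4552
−0.13·log₂(0.13) = 0.3826
Sum ≈ 1.8338 → 1.834 bits.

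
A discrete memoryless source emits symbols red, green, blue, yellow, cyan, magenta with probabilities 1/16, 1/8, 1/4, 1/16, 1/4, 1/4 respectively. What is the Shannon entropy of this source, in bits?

Each probability is a power of 1/2, so log₂(1/p) is an integer.
H = Σ p·log₂(1/p) = 1/16·4 + 1/8·3 + 1/4·2 + 1/16·4 + 1/4·2 + 1/4·2 = 2.375 bits.

2.375 bits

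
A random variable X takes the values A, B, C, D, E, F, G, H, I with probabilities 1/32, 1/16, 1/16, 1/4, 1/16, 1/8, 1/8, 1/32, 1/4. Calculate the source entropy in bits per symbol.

2.8125 bits

Each probability is a power of 1/2, so log₂(1/p) is an integer.
H = Σ p·log₂(1/p) = 1/32·5 + 1/16·4 + 1/16·4 + 1/4·2 + 1/16·4 + 1/8·3 + 1/8·3 + 1/32·5 + 1/4·2 = 2.8125 bits.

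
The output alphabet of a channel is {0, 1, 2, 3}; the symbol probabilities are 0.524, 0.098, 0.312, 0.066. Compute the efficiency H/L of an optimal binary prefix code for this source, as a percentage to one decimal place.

97.6%

Entropy H = −Σ p log₂ p ≈ 1.6001 bits.
Huffman merges: 33/500+49/500→41/250; 41/250+39/125→119/250; 119/250+131/250→1. L = 41/25 ≈ 1.6400.
Efficiency = H/L = 1.6001/1.6400 = 97.6%.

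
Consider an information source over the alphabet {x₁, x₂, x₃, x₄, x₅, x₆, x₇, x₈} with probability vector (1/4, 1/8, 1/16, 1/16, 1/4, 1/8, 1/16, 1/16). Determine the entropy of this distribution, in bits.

2.75 bits

Each probability is a power of 1/2, so log₂(1/p) is an integer.
H = Σ p·log₂(1/p) = 1/4·2 + 1/8·3 + 1/16·4 + 1/16·4 + 1/4·2 + 1/8·3 + 1/16·4 + 1/16·4 = 2.75 bits.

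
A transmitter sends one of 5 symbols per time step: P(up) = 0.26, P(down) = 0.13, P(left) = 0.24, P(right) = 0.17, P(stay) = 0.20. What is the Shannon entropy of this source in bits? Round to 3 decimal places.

H = −Σ pᵢ log₂ pᵢ.
−0.26·log₂(0.26) = 0.5053
−0.13·log₂(0.13) = 0.3826
−0.24·log₂(0.24) = 0.4941
−0.17·log₂(0.17) = 0.4346
−0.20·log₂(0.20) = 0.4644
Sum ≈ 2.2810 → 2.281 bits.

2.281 bits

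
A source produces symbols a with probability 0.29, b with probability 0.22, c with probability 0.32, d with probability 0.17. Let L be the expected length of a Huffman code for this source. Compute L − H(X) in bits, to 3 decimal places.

0.041 bits

Entropy H = −Σ p log₂ p ≈ 1.9591 bits.
Huffman merges: 17/100+11/50→39/100; 29/100+8/25→61/100; 39/100+61/100→1. L = 2 ≈ 2.0000.
L − H = 2.0000 − 1.9591 = 0.041 bits.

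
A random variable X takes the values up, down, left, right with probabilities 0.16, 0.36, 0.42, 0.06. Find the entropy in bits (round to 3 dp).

H = −Σ pᵢ log₂ pᵢ.
−0.16·log₂(0.16) = 0.4230
−0.36·log₂(0.36) = 0.5306
−0.42·log₂(0.42) = 0.5256
−0.06·log₂(0.06) = 0.2435
Sum ≈ 1.7228 → 1.723 bits.

1.723 bits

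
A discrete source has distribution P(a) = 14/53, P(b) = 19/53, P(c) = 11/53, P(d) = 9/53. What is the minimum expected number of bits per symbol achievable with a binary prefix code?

Repeatedly combine the two least-probable nodes; the expected code length is the sum of the merged weights.
merge 9/53 + 11/53 → 20/53
merge 14/53 + 19/53 → 33/53
merge 20/53 + 33/53 → 1
L = 20/53 + 33/53 + 1 = 2 bits/symbol.

2 bits/symbol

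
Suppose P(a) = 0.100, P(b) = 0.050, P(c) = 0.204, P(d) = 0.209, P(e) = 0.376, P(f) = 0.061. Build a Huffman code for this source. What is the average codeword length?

Repeatedly combine the two least-probable nodes; the expected code length is the sum of the merged weights.
merge 1/20 + 61/1000 → 111/1000
merge 1/10 + 111/1000 → 211/1000
merge 51/250 + 209/1000 → 413/1000
merge 211/1000 + 47/125 → 587/1000
merge 413/1000 + 587/1000 → 1
L = 111/1000 + 211/1000 + 413/1000 + 587/1000 + 1 = 1161/500 = 2.322 bits/symbol.

2.322 bits/symbol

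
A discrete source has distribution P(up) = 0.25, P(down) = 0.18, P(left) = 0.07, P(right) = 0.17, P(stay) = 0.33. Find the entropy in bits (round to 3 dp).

2.176 bits

H = −Σ pᵢ log₂ pᵢ.
−0.25·log₂(0.25) = 0.5000
−0.18·log₂(0.18) = 0.4453
−0.07·log₂(0.07) = 0.2686
−0.17·log₂(0.17) = 0.4346
−0.33·log₂(0.33) = 0.5278
Sum ≈ 2.1763 → 2.176 bits.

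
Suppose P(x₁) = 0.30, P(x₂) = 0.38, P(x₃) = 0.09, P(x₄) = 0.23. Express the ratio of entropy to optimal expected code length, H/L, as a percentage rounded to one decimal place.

95.5%

Entropy H = −Σ p log₂ p ≈ 1.8519 bits.
Huffman merges: 9/100+23/100→8/25; 3/10+8/25→31/50; 19/50+31/50→1. L = 97/50 ≈ 1.9400.
Efficiency = H/L = 1.8519/1.9400 = 95.5%.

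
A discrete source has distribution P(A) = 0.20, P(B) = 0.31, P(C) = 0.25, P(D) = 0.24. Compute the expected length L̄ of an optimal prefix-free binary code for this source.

2 bits/symbol

Repeatedly combine the two least-probable nodes; the expected code length is the sum of the merged weights.
merge 1/5 + 6/25 → 11/25
merge 1/4 + 31/100 → 14/25
merge 11/25 + 14/25 → 1
L = 11/25 + 14/25 + 1 = 2 bits/symbol.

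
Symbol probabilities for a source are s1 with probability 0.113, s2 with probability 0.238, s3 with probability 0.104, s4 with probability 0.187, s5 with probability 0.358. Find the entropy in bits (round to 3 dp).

H = −Σ pᵢ log₂ pᵢ.
−0.113·log₂(0.113) = 0.3555
−0.238·log₂(0.238) = 0.4929
−0.104·log₂(0.104) = 0.3396
−0.187·log₂(0.187) = 0.4523
−0.358·log₂(0.358) = 0.5305
Sum ≈ 2.1708 → 2.171 bits.

2.171 bits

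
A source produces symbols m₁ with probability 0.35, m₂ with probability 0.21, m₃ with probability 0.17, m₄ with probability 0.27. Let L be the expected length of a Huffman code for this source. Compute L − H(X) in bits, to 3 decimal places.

0.052 bits

Entropy H = −Σ p log₂ p ≈ 1.9475 bits.
Huffman merges: 17/100+21/100→19/50; 27/100+7/20→31/50; 19/50+31/50→1. L = 2 ≈ 2.0000.
L − H = 2.0000 − 1.9475 = 0.052 bits.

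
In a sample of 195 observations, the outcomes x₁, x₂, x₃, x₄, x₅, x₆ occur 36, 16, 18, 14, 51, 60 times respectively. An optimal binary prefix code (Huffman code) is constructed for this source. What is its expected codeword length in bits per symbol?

Probabilities are the counts divided by 195.
Repeatedly combine the two least-probable nodes; the expected code length is the sum of the merged weights.
merge 14/195 + 16/195 → 2/13
merge 6/65 + 2/13 → 16/65
merge 12/65 + 16/65 → 28/65
merge 17/65 + 4/13 → 37/65
merge 28/65 + 37/65 → 1
L = 2/13 + 16/65 + 28/65 + 37/65 + 1 = 12/5 = 2.4 bits/symbol.

2.4 bits/symbol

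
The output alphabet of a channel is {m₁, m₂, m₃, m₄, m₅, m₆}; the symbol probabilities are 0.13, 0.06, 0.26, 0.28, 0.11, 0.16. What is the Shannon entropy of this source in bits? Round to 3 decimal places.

2.419 bits

H = −Σ pᵢ log₂ pᵢ.
−0.13·log₂(0.13) = 0.3826
−0.06·log₂(0.06) = 0.2435
−0.26·log₂(0.26) = 0.5053
−0.28·log₂(0.28) = 0.5142
−0.11·log₂(0.11) = 0.3503
−0.16·log₂(0.16) = 0.4230
Sum ≈ 2.4190 → 2.419 bits.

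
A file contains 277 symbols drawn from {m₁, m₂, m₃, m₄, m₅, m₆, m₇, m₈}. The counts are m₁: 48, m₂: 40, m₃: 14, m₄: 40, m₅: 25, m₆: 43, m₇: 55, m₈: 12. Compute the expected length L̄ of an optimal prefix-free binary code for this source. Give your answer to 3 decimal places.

2.895 bits/symbol

Probabilities are the counts divided by 277.
Repeatedly combine the two least-probable nodes; the expected code length is the sum of the merged weights.
merge 12/277 + 14/277 → 26/277
merge 25/277 + 26/277 → 51/277
merge 40/277 + 40/277 → 80/277
merge 43/277 + 48/277 → 91/277
merge 51/277 + 55/277 → 106/277
merge 80/277 + 91/277 → 171/277
merge 106/277 + 171/277 → 1
L = 26/277 + 51/277 + 80/277 + 91/277 + 106/277 + 171/277 + 1 = 802/277 ≈ 2.895 bits/symbol.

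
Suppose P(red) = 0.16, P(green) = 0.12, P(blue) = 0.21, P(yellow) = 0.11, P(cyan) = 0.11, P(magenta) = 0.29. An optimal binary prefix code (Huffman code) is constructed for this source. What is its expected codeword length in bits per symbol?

2.5 bits/symbol

Repeatedly combine the two least-probable nodes; the expected code length is the sum of the merged weights.
merge 11/100 + 11/100 → 11/50
merge 3/25 + 4/25 → 7/25
merge 21/100 + 11/50 → 43/100
merge 7/25 + 29/100 → 57/100
merge 43/100 + 57/100 → 1
L = 11/50 + 7/25 + 43/100 + 57/100 + 1 = 5/2 = 2.5 bits/symbol.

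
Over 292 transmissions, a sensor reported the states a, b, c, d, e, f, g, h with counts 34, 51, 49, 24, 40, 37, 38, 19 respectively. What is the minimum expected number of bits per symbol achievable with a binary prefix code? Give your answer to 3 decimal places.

Probabilities are the counts divided by 292.
Repeatedly combine the two least-probable nodes; the expected code length is the sum of the merged weights.
merge 19/292 + 6/73 → 43/292
merge 17/146 + 37/292 → 71/292
merge 19/146 + 10/73 → 39/146
merge 43/292 + 49/292 → 23/73
merge 51/292 + 71/292 → 61/146
merge 39/146 + 23/73 → 85/146
merge 61/146 + 85/146 → 1
L = 43/292 + 71/292 + 39/146 + 23/73 + 61/146 + 85/146 + 1 = 217/73 ≈ 2.973 bits/symbol.

2.973 bits/symbol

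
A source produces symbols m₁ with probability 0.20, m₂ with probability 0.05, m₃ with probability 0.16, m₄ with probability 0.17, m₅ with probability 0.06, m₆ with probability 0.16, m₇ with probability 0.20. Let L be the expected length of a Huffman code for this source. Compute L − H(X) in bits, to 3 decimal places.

Entropy H = −Σ p log₂ p ≈ 2.6690 bits.
Huffman merges: 1/20+3/50→11/100; 11/100+4/25→27/100; 4/25+17/100→33/100; 1/5+1/5→2/5; 27/100+33/100→3/5; 2/5+3/5→1. L = 271/100 ≈ 2.7100.
L − H = 2.7100 − 2.6690 = 0.041 bits.

0.041 bits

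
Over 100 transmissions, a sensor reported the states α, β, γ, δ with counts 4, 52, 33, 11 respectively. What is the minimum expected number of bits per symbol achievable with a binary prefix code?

Probabilities are the counts divided by 100.
Repeatedly combine the two least-probable nodes; the expected code length is the sum of the merged weights.
merge 1/25 + 11/100 → 3/20
merge 3/20 + 33/100 → 12/25
merge 12/25 + 13/25 → 1
L = 3/20 + 12/25 + 1 = 163/100 = 1.63 bits/symbol.

1.63 bits/symbol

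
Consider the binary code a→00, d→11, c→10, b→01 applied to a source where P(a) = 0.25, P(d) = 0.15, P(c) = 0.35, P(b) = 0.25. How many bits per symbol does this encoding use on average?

2 bits/symbol

L̄ = Σ pᵢ·ℓᵢ = 0.25·2 + 0.15·2 + 0.35·2 + 0.25·2 = 2 bits/symbol.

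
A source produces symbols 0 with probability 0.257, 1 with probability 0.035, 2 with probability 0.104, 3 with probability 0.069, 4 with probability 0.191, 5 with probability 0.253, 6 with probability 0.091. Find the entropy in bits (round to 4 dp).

H = −Σ pᵢ log₂ pᵢ.
−0.257·log₂(0.257) = 0.5038
−0.035·log₂(0.035) = 0.1693
−0.104·log₂(0.104) = 0.3396
−0.069·log₂(0.069) = 0.2662
−0.191·log₂(0.191) = 0.4562
−0.253·log₂(0.253) = 0.5016
−0.091·log₂(0.091) = 0.3147
Sum ≈ 2.5513 → 2.5513 bits.

2.5513 bits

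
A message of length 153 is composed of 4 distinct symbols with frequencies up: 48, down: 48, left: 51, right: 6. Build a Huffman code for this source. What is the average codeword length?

Probabilities are the counts divided by 153.
Repeatedly combine the two least-probable nodes; the expected code length is the sum of the merged weights.
merge 2/51 + 16/51 → 6/17
merge 16/51 + 1/3 → 11/17
merge 6/17 + 11/17 → 1
L = 6/17 + 11/17 + 1 = 2 bits/symbol.

2 bits/symbol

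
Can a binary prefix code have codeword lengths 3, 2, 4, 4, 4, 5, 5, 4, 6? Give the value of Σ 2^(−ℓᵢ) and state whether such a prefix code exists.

With common denominator 2^6 = 64: Σ 2^(−ℓᵢ) = 8/64 + 16/64 + 4/64 + 4/64 + 4/64 + 2/64 + 2/64 + 4/64 + 1/64 = 45/64 = 0.703125.
Kraft's inequality requires Σ ≤ 1; here Σ = 0.703125 ≤ 1, so such a prefix code exists.

0.703125; yes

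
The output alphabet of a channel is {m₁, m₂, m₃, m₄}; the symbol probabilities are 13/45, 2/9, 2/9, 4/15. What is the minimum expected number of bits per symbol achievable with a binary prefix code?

Repeatedly combine the two least-probable nodes; the expected code length is the sum of the merged weights.
merge 2/9 + 2/9 → 4/9
merge 4/15 + 13/45 → 5/9
merge 4/9 + 5/9 → 1
L = 4/9 + 5/9 + 1 = 2 bits/symbol.

2 bits/symbol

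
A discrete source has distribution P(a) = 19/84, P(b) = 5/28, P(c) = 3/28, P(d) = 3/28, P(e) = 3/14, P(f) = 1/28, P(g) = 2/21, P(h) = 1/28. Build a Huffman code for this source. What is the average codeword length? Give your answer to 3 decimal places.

2.798 bits/symbol

Repeatedly combine the two least-probable nodes; the expected code length is the sum of the merged weights.
merge 1/28 + 1/28 → 1/14
merge 1/14 + 2/21 → 1/6
merge 3/28 + 3/28 → 3/14
merge 1/6 + 5/28 → 29/84
merge 3/14 + 3/14 → 3/7
merge 19/84 + 29/84 → 4/7
merge 3/7 + 4/7 → 1
L = 1/14 + 1/6 + 3/14 + 29/84 + 3/7 + 4/7 + 1 = 235/84 ≈ 2.798 bits/symbol.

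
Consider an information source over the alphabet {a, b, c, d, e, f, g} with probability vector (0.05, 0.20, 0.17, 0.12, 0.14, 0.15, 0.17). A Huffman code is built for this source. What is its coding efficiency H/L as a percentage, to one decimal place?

97.3%

Entropy H = −Σ p log₂ p ≈ 2.7244 bits.
Huffman merges: 1/20+3/25→17/100; 7/50+3/20→29/100; 17/100+17/100→17/50; 17/100+1/5→37/100; 29/100+17/50→63/100; 37/100+63/100→1. L = 14/5 ≈ 2.8000.
Efficiency = H/L = 2.7244/2.8000 = 97.3%.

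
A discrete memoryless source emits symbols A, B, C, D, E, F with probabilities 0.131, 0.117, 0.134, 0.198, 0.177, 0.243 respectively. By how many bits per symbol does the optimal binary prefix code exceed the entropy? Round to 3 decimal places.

0.023 bits

Entropy H = −Σ p log₂ p ≈ 2.5356 bits.
Huffman merges: 117/1000+131/1000→31/125; 67/500+177/1000→311/1000; 99/500+243/1000→441/1000; 31/125+311/1000→559/1000; 441/1000+559/1000→1. L = 2559/1000 ≈ 2.5590.
L − H = 2.5590 − 2.5356 = 0.023 bits.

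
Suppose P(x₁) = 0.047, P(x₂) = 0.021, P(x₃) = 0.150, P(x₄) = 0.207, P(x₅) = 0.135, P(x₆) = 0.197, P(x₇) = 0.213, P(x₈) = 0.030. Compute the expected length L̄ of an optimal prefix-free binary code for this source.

Repeatedly combine the two least-probable nodes; the expected code length is the sum of the merged weights.
merge 21/1000 + 3/100 → 51/1000
merge 47/1000 + 51/1000 → 49/500
merge 49/500 + 27/200 → 233/1000
merge 3/20 + 197/1000 → 347/1000
merge 207/1000 + 213/1000 → 21/50
merge 233/1000 + 347/1000 → 29/50
merge 21/50 + 29/50 → 1
L = 51/1000 + 49/500 + 233/1000 + 347/1000 + 21/50 + 29/50 + 1 = 2729/1000 = 2.729 bits/symbol.

2.729 bits/symbol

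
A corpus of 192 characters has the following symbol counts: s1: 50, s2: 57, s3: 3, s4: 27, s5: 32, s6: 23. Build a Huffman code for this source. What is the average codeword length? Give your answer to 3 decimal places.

Probabilities are the counts divided by 192.
Repeatedly combine the two least-probable nodes; the expected code length is the sum of the merged weights.
merge 1/64 + 23/192 → 13/96
merge 13/96 + 9/64 → 53/192
merge 1/6 + 25/96 → 41/96
merge 53/192 + 19/64 → 55/96
merge 41/96 + 55/96 → 1
L = 13/96 + 53/192 + 41/96 + 55/96 + 1 = 463/192 ≈ 2.411 bits/symbol.

2.411 bits/symbol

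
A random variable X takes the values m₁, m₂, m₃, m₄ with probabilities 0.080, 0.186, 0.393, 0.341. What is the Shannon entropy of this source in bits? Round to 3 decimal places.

H = −Σ pᵢ log₂ pᵢ.
−0.080·log₂(0.080) = 0.2915
−0.186·log₂(0.186) = 0.4514
−0.393·log₂(0.393) = 0.5295
−0.341·log₂(0.341) = 0.5293
Sum ≈ 1.8017 → 1.802 bits.

1.802 bits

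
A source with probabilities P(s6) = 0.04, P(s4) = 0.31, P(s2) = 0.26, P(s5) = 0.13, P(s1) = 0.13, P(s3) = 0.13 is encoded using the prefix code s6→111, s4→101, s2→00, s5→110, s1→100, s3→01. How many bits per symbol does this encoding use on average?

2.61 bits/symbol

L̄ = Σ pᵢ·ℓᵢ = 0.04·3 + 0.31·3 + 0.26·2 + 0.13·3 + 0.13·3 + 0.13·2 = 2.61 bits/symbol.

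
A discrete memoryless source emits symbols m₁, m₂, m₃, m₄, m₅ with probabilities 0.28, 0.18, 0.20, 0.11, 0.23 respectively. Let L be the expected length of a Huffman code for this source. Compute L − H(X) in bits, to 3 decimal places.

Entropy H = −Σ p log₂ p ≈ 2.2619 bits.
Huffman merges: 11/100+9/50→29/100; 1/5+23/100→43/100; 7/25+29/100→57/100; 43/100+57/100→1. L = 229/100 ≈ 2.2900.
L − H = 2.2900 − 2.2619 = 0.028 bits.

0.028 bits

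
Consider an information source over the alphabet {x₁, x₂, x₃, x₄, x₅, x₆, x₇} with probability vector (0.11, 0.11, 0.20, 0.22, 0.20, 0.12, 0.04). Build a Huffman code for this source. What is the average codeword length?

2.73 bits/symbol

Repeatedly combine the two least-probable nodes; the expected code length is the sum of the merged weights.
merge 1/25 + 11/100 → 3/20
merge 11/100 + 3/25 → 23/100
merge 3/20 + 1/5 → 7/20
merge 1/5 + 11/50 → 21/50
merge 23/100 + 7/20 → 29/50
merge 21/50 + 29/50 → 1
L = 3/20 + 23/100 + 7/20 + 21/50 + 29/50 + 1 = 273/100 = 2.73 bits/symbol.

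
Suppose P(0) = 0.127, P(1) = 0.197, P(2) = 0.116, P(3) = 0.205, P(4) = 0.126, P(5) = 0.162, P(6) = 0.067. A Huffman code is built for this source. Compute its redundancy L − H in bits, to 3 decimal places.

Entropy H = −Σ p log₂ p ≈ 2.7322 bits.
Huffman merges: 67/1000+29/250→183/1000; 63/500+127/1000→253/1000; 81/500+183/1000→69/200; 197/1000+41/200→201/500; 253/1000+69/200→299/500; 201/500+299/500→1. L = 2781/1000 ≈ 2.7810.
L − H = 2.7810 − 2.7322 = 0.049 bits.

0.049 bits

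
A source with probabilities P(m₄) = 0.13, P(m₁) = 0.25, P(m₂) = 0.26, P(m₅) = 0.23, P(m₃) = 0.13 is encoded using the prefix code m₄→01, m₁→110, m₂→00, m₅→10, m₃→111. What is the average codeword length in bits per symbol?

2.38 bits/symbol

L̄ = Σ pᵢ·ℓᵢ = 0.13·2 + 0.25·3 + 0.26·2 + 0.23·2 + 0.13·3 = 2.38 bits/symbol.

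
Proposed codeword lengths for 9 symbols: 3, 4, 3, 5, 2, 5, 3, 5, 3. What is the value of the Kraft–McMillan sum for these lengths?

With common denominator 2^5 = 32: Σ 2^(−ℓᵢ) = 4/32 + 2/32 + 4/32 + 1/32 + 8/32 + 1/32 + 4/32 + 1/32 + 4/32 = 29/32 = 0.90625.

0.90625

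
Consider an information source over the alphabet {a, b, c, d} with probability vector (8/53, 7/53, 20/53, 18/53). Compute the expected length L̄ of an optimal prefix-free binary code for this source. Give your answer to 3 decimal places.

1.906 bits/symbol

Repeatedly combine the two least-probable nodes; the expected code length is the sum of the merged weights.
merge 7/53 + 8/53 → 15/53
merge 15/53 + 18/53 → 33/53
merge 20/53 + 33/53 → 1
L = 15/53 + 33/53 + 1 = 101/53 ≈ 1.906 bits/symbol.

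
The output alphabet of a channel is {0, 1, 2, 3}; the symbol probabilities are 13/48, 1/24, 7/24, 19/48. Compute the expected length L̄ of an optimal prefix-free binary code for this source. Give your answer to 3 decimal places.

Repeatedly combine the two least-probable nodes; the expected code length is the sum of the merged weights.
merge 1/24 + 13/48 → 5/16
merge 7/24 + 5/16 → 29/48
merge 19/48 + 29/48 → 1
L = 5/16 + 29/48 + 1 = 23/12 ≈ 1.917 bits/symbol.

1.917 bits/symbol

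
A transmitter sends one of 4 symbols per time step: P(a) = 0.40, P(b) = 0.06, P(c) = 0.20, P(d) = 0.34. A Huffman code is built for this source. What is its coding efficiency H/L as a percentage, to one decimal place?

Entropy H = −Σ p log₂ p ≈ 1.7659 bits.
Huffman merges: 3/50+1/5→13/50; 13/50+17/50→3/5; 2/5+3/5→1. L = 93/50 ≈ 1.8600.
Efficiency = H/L = 1.7659/1.8600 = 94.9%.

94.9%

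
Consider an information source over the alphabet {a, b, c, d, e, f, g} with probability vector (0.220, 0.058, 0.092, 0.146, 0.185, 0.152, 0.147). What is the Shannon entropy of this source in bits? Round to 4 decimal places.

2.7109 bits

H = −Σ pᵢ log₂ pᵢ.
−0.220·log₂(0.220) = 0.4806
−0.058·log₂(0.058) = 0.2383
−0.092·log₂(0.092) = 0.3167
−0.146·log₂(0.146) = 0.4053
−0.185·log₂(0.185) = 0.4504
−0.152·log₂(0.152) = 0.4131
−0.147·log₂(0.147) = 0.4066
Sum ≈ 2.7109 → 2.7109 bits.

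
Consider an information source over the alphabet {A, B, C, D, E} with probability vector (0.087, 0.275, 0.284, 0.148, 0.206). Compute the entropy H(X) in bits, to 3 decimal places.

2.212 bits

H = −Σ pᵢ log₂ pᵢ.
−0.087·log₂(0.087) = 0.3065
−0.275·log₂(0.275) = 0.5122
−0.284·log₂(0.284) = 0.5158
−0.148·log₂(0.148) = 0.4079
−0.206·log₂(0.206) = 0.4695
Sum ≈ 2.2119 → 2.212 bits.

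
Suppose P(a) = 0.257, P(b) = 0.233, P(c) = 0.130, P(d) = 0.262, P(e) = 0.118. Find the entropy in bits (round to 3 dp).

H = −Σ pᵢ log₂ pᵢ.
−0.257·log₂(0.257) = 0.5038
−0.233·log₂(0.233) = 0.4897
−0.130·log₂(0.130) = 0.3826
−0.262·log₂(0.262) = 0.5063
−0.118·log₂(0.118) = 0.3638
Sum ≈ 2.2462 → 2.246 bits.

2.246 bits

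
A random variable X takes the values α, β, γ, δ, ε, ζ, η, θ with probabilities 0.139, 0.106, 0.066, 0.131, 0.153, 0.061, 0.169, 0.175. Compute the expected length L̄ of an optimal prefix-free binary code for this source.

Repeatedly combine the two least-probable nodes; the expected code length is the sum of the merged weights.
merge 61/1000 + 33/500 → 127/1000
merge 53/500 + 127/1000 → 233/1000
merge 131/1000 + 139/1000 → 27/100
merge 153/1000 + 169/1000 → 161/500
merge 7/40 + 233/1000 → 51/125
merge 27/100 + 161/500 → 74/125
merge 51/125 + 74/125 → 1
L = 127/1000 + 233/1000 + 27/100 + 161/500 + 51/125 + 74/125 + 1 = 369/125 = 2.952 bits/symbol.

2.952 bits/symbol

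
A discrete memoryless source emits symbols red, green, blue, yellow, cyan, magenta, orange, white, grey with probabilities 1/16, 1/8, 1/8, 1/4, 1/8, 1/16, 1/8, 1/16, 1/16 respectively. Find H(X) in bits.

Each probability is a power of 1/2, so log₂(1/p) is an integer.
H = Σ p·log₂(1/p) = 1/16·4 + 1/8·3 + 1/8·3 + 1/4·2 + 1/8·3 + 1/16·4 + 1/8·3 + 1/16·4 + 1/16·4 = 3 bits.

3 bits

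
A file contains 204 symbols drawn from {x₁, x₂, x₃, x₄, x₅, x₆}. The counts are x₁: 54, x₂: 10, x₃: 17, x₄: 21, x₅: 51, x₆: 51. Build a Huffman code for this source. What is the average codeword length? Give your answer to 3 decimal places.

Probabilities are the counts divided by 204.
Repeatedly combine the two least-probable nodes; the expected code length is the sum of the merged weights.
merge 5/102 + 1/12 → 9/68
merge 7/68 + 9/68 → 4/17
merge 4/17 + 1/4 → 33/68
merge 1/4 + 9/34 → 35/68
merge 33/68 + 35/68 → 1
L = 9/68 + 4/17 + 33/68 + 35/68 + 1 = 161/68 ≈ 2.368 bits/symbol.

2.368 bits/symbol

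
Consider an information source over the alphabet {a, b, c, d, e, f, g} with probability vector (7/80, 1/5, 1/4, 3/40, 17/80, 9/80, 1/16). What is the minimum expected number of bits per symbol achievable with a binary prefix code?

2.675 bits/symbol

Repeatedly combine the two least-probable nodes; the expected code length is the sum of the merged weights.
merge 1/16 + 3/40 → 11/80
merge 7/80 + 9/80 → 1/5
merge 11/80 + 1/5 → 27/80
merge 1/5 + 17/80 → 33/80
merge 1/4 + 27/80 → 47/80
merge 33/80 + 47/80 → 1
L = 11/80 + 1/5 + 27/80 + 33/80 + 47/80 + 1 = 107/40 = 2.675 bits/symbol.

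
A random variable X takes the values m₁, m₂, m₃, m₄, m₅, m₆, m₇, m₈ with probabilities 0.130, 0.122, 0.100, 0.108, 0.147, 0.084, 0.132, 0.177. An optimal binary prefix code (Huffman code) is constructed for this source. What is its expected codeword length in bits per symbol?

Repeatedly combine the two least-probable nodes; the expected code length is the sum of the merged weights.
merge 21/250 + 1/10 → 23/125
merge 27/250 + 61/500 → 23/100
merge 13/100 + 33/250 → 131/500
merge 147/1000 + 177/1000 → 81/250
merge 23/125 + 23/100 → 207/500
merge 131/500 + 81/250 → 293/500
merge 207/500 + 293/500 → 1
L = 23/125 + 23/100 + 131/500 + 81/250 + 207/500 + 293/500 + 1 = 3 bits/symbol.

3 bits/symbol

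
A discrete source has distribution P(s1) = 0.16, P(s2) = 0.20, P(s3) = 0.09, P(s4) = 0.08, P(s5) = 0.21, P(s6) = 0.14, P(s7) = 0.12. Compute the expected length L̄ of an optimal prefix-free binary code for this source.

Repeatedly combine the two least-probable nodes; the expected code length is the sum of the merged weights.
merge 2/25 + 9/100 → 17/100
merge 3/25 + 7/50 → 13/50
merge 4/25 + 17/100 → 33/100
merge 1/5 + 21/100 → 41/100
merge 13/50 + 33/100 → 59/100
merge 41/100 + 59/100 → 1
L = 17/100 + 13/50 + 33/100 + 41/100 + 59/100 + 1 = 69/25 = 2.76 bits/symbol.

2.76 bits/symbol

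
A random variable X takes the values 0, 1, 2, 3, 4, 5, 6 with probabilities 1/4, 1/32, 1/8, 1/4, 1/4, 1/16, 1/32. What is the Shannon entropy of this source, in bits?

2.4375 bits

Each probability is a power of 1/2, so log₂(1/p) is an integer.
H = Σ p·log₂(1/p) = 1/4·2 + 1/32·5 + 1/8·3 + 1/4·2 + 1/4·2 + 1/16·4 + 1/32·5 = 2.4375 bits.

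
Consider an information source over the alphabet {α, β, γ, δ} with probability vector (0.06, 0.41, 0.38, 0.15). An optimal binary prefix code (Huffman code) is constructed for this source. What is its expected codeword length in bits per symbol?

Repeatedly combine the two least-probable nodes; the expected code length is the sum of the merged weights.
merge 3/50 + 3/20 → 21/100
merge 21/100 + 19/50 → 59/100
merge 41/100 + 59/100 → 1
L = 21/100 + 59/100 + 1 = 9/5 = 1.8 bits/symbol.

1.8 bits/symbol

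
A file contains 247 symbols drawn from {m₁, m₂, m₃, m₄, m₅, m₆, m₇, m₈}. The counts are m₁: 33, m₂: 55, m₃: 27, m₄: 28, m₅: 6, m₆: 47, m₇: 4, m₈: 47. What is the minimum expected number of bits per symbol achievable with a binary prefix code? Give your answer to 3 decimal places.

Probabilities are the counts divided by 247.
Repeatedly combine the two least-probable nodes; the expected code length is the sum of the merged weights.
merge 4/247 + 6/247 → 10/247
merge 10/247 + 27/247 → 37/247
merge 28/247 + 33/247 → 61/247
merge 37/247 + 47/247 → 84/247
merge 47/247 + 55/247 → 102/247
merge 61/247 + 84/247 → 145/247
merge 102/247 + 145/247 → 1
L = 10/247 + 37/247 + 61/247 + 84/247 + 102/247 + 145/247 + 1 = 686/247 ≈ 2.777 bits/symbol.

2.777 bits/symbol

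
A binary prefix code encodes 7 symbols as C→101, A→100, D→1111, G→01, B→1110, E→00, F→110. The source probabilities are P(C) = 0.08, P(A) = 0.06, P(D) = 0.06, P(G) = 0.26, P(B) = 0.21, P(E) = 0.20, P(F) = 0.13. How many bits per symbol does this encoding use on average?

2.81 bits/symbol

L̄ = Σ pᵢ·ℓᵢ = 0.08·3 + 0.06·3 + 0.06·4 + 0.26·2 + 0.21·4 + 0.20·2 + 0.13·3 = 2.81 bits/symbol.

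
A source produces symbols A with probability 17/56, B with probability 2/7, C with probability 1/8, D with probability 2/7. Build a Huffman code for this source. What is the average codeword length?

Repeatedly combine the two least-probable nodes; the expected code length is the sum of the merged weights.
merge 1/8 + 2/7 → 23/56
merge 2/7 + 17/56 → 33/56
merge 23/56 + 33/56 → 1
L = 23/56 + 33/56 + 1 = 2 bits/symbol.

2 bits/symbol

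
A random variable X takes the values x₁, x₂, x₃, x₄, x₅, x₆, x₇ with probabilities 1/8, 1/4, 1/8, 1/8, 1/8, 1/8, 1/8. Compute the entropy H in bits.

Each probability is a power of 1/2, so log₂(1/p) is an integer.
H = Σ p·log₂(1/p) = 1/8·3 + 1/4·2 + 1/8·3 + 1/8·3 + 1/8·3 + 1/8·3 + 1/8·3 = 2.75 bits.

2.75 bits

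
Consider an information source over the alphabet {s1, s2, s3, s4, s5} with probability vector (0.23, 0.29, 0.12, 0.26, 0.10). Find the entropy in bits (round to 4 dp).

H = −Σ pᵢ log₂ pᵢ.
−0.23·log₂(0.23) = 0.4877
−0.29·log₂(0.29) = 0.5179
−0.12·log₂(0.12) = 0.3671
−0.26·log₂(0.26) = 0.5053
−0.10·log₂(0.10) = 0.3322
Sum ≈ 2.2101 → 2.2101 bits.

2.2101 bits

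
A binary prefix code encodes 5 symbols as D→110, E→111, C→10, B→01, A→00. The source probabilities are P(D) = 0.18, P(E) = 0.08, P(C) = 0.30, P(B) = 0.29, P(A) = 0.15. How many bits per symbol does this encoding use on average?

2.26 bits/symbol

L̄ = Σ pᵢ·ℓᵢ = 0.18·3 + 0.08·3 + 0.30·2 + 0.29·2 + 0.15·2 = 2.26 bits/symbol.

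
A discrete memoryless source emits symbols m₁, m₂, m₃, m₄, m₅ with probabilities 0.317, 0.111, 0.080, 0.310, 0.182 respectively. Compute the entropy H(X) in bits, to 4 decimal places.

H = −Σ pᵢ log₂ pᵢ.
−0.317·log₂(0.317) = 0.5254
−0.111·log₂(0.111) = 0.3520
−0.080·log₂(0.080) = 0.2915
−0.310·log₂(0.310) = 0.5238
−0.182·log₂(0.182) = 0.4474
Sum ≈ 2.1401 → 2.1401 bits.

2.1401 bits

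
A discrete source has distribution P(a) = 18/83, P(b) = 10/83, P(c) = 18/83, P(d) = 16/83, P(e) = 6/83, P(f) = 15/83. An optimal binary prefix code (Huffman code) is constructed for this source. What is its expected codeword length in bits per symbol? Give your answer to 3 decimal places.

2.566 bits/symbol

Repeatedly combine the two least-probable nodes; the expected code length is the sum of the merged weights.
merge 6/83 + 10/83 → 16/83
merge 15/83 + 16/83 → 31/83
merge 16/83 + 18/83 → 34/83
merge 18/83 + 31/83 → 49/83
merge 34/83 + 49/83 → 1
L = 16/83 + 31/83 + 34/83 + 49/83 + 1 = 213/83 ≈ 2.566 bits/symbol.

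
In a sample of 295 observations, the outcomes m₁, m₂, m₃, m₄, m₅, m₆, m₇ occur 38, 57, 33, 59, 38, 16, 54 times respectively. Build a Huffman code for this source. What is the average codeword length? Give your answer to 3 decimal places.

Probabilities are the counts divided by 295.
Repeatedly combine the two least-probable nodes; the expected code length is the sum of the merged weights.
merge 16/295 + 33/295 → 49/295
merge 38/295 + 38/295 → 76/295
merge 49/295 + 54/295 → 103/295
merge 57/295 + 1/5 → 116/295
merge 76/295 + 103/295 → 179/295
merge 116/295 + 179/295 → 1
L = 49/295 + 76/295 + 103/295 + 116/295 + 179/295 + 1 = 818/295 ≈ 2.773 bits/symbol.

2.773 bits/symbol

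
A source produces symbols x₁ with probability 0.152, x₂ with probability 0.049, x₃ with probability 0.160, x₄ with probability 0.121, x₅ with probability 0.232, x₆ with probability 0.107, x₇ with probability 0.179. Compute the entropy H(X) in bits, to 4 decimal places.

H = −Σ pᵢ log₂ pᵢ.
−0.152·log₂(0.152) = 0.4131
−0.049·log₂(0.049) = 0.2132
−0.160·log₂(0.160) = 0.4230
−0.121·log₂(0.121) = 0.3687
−0.232·log₂(0.232) = 0.4890
−0.107·log₂(0.107) = 0.3450
−0.179·log₂(0.179) = 0.4443
Sum ≈ 2.6963 → 2.6963 bits.

2.6963 bits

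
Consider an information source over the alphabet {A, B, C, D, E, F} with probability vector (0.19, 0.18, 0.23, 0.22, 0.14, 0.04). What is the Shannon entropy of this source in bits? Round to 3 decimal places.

2.452 bits

H = −Σ pᵢ log₂ pᵢ.
−0.19·log₂(0.19) = 0.4552
−0.18·log₂(0.18) = 0.4453
−0.23·log₂(0.23) = 0.4877
−0.22·log₂(0.22) = 0.4806
−0.14·log₂(0.14) = 0.3971
−0.04·log₂(0.04) = 0.1858
Sum ≈ 2.4516 → 2.452 bits.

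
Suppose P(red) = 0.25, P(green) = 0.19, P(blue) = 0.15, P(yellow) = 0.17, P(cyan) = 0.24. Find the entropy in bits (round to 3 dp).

2.294 bits

H = −Σ pᵢ log₂ pᵢ.
−0.25·log₂(0.25) = 0.5000
−0.19·log₂(0.19) = 0.4552
−0.15·log₂(0.15) = 0.4105
−0.17·log₂(0.17) = 0.4346
−0.24·log₂(0.24) = 0.4941
Sum ≈ 2.2945 → 2.294 bits.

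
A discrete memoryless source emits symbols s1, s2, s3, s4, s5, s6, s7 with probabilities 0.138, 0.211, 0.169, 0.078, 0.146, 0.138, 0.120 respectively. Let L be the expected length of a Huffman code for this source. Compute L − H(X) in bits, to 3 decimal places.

0.034 bits

Entropy H = −Σ p log₂ p ≈ 2.7551 bits.
Huffman merges: 39/500+3/25→99/500; 69/500+69/500→69/250; 73/500+169/1000→63/200; 99/500+211/1000→409/1000; 69/250+63/200→591/1000; 409/1000+591/1000→1. L = 2789/1000 ≈ 2.7890.
L − H = 2.7890 − 2.7551 = 0.034 bits.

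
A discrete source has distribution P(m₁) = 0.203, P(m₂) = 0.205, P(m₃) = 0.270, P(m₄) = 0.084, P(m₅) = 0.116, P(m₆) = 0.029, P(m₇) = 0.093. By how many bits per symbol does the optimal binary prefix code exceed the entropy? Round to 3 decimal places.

0.065 bits

Entropy H = −Σ p log₂ p ≈ 2.5732 bits.
Huffman merges: 29/1000+21/250→113/1000; 93/1000+113/1000→103/500; 29/250+203/1000→319/1000; 41/200+103/500→411/1000; 27/100+319/1000→589/1000; 411/1000+589/1000→1. L = 1319/500 ≈ 2.6380.
L − H = 2.6380 − 2.5732 = 0.065 bits.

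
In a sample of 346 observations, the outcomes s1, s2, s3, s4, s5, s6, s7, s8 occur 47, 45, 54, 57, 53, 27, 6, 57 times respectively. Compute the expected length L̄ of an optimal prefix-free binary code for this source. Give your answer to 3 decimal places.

2.931 bits/symbol

Probabilities are the counts divided by 346.
Repeatedly combine the two least-probable nodes; the expected code length is the sum of the merged weights.
merge 3/173 + 27/346 → 33/346
merge 33/346 + 45/346 → 39/173
merge 47/346 + 53/346 → 50/173
merge 27/173 + 57/346 → 111/346
merge 57/346 + 39/173 → 135/346
merge 50/173 + 111/346 → 211/346
merge 135/346 + 211/346 → 1
L = 33/346 + 39/173 + 50/173 + 111/346 + 135/346 + 211/346 + 1 = 507/173 ≈ 2.931 bits/symbol.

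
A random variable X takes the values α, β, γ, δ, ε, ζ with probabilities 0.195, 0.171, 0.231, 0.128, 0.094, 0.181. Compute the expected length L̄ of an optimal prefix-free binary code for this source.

Repeatedly combine the two least-probable nodes; the expected code length is the sum of the merged weights.
merge 47/500 + 16/125 → 111/500
merge 171/1000 + 181/1000 → 44/125
merge 39/200 + 111/500 → 417/1000
merge 231/1000 + 44/125 → 583/1000
merge 417/1000 + 583/1000 → 1
L = 111/500 + 44/125 + 417/1000 + 583/1000 + 1 = 1287/500 = 2.574 bits/symbol.

2.574 bits/symbol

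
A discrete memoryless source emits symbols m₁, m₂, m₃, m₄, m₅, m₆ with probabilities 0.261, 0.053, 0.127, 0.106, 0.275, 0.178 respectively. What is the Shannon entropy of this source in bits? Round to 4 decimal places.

H = −Σ pᵢ log₂ pᵢ.
−0.261·log₂(0.261) = 0.5058
−0.053·log₂(0.053) = 0.2246
−0.127·log₂(0.127) = 0.3781
−0.106·log₂(0.106) = 0.3432
−0.275·log₂(0.275) = 0.5122
−0.178·log₂(0.178) = 0.4432
Sum ≈ 2.4071 → 2.4071 bits.

2.4071 bits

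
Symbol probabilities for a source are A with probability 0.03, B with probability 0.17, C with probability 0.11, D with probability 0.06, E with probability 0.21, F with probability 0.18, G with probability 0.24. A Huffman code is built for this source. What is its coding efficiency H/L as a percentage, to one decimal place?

Entropy H = −Σ p log₂ p ≈ 2.5924 bits.
Huffman merges: 3/100+3/50→9/100; 9/100+11/100→1/5; 17/100+9/50→7/20; 1/5+21/100→41/100; 6/25+7/20→59/100; 41/100+59/100→1. L = 66/25 ≈ 2.6400.
Efficiency = H/L = 2.5924/2.6400 = 98.2%.

98.2%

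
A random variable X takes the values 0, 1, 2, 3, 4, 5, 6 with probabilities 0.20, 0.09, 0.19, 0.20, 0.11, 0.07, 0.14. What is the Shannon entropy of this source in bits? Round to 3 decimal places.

H = −Σ pᵢ log₂ pᵢ.
−0.20·log₂(0.20) = 0.4644
−0.09·log₂(0.09) = 0.3127
−0.19·log₂(0.19) = 0.4552
−0.20·log₂(0.20) = 0.4644
−0.11·log₂(0.11) = 0.3503
−0.07·log₂(0.07) = 0.2686
−0.14·log₂(0.14) = 0.3971
Sum ≈ 2.7126 → 2.713 bits.

2.713 bits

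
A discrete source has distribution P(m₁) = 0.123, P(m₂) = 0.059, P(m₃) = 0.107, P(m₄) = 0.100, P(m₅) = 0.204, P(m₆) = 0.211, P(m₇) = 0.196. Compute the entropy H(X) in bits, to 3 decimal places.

2.692 bits

H = −Σ pᵢ log₂ pᵢ.
−0.123·log₂(0.123) = 0.3719
−0.059·log₂(0.059) = 0.2409
−0.107·log₂(0.107) = 0.3450
−0.100·log₂(0.100) = 0.3322
−0.204·log₂(0.204) = 0.4678
−0.211·log₂(0.211) = 0.4736
−0.196·log₂(0.196) = 0.4608
Sum ≈ 2.6922 → 2.692 bits.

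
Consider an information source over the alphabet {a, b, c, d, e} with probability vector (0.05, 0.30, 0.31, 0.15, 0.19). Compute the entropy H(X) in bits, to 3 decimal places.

2.127 bits

H = −Σ pᵢ log₂ pᵢ.
−0.05·log₂(0.05) = 0.2161
−0.30·log₂(0.30) = 0.5211
−0.31·log₂(0.31) = 0.5238
−0.15·log₂(0.15) = 0.4105
−0.19·log₂(0.19) = 0.4552
Sum ≈ 2.1268 → 2.127 bits.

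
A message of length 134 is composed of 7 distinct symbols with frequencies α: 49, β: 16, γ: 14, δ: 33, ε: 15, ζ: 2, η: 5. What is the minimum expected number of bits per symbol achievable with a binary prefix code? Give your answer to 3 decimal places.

2.440 bits/symbol

Probabilities are the counts divided by 134.
Repeatedly combine the two least-probable nodes; the expected code length is the sum of the merged weights.
merge 1/67 + 5/134 → 7/134
merge 7/134 + 7/67 → 21/134
merge 15/134 + 8/67 → 31/134
merge 21/134 + 31/134 → 26/67
merge 33/134 + 49/134 → 41/67
merge 26/67 + 41/67 → 1
L = 7/134 + 21/134 + 31/134 + 26/67 + 41/67 + 1 = 327/134 ≈ 2.440 bits/symbol.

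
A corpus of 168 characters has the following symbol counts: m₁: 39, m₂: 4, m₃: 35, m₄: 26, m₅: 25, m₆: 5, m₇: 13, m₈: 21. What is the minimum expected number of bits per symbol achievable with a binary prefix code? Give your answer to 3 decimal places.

Probabilities are the counts divided by 168.
Repeatedly combine the two least-probable nodes; the expected code length is the sum of the merged weights.
merge 1/42 + 5/168 → 3/56
merge 3/56 + 13/168 → 11/84
merge 1/8 + 11/84 → 43/168
merge 25/168 + 13/84 → 17/56
merge 5/24 + 13/56 → 37/84
merge 43/168 + 17/56 → 47/84
merge 37/84 + 47/84 → 1
L = 3/56 + 11/84 + 43/168 + 17/56 + 37/84 + 47/84 + 1 = 461/168 ≈ 2.744 bits/symbol.

2.744 bits/symbol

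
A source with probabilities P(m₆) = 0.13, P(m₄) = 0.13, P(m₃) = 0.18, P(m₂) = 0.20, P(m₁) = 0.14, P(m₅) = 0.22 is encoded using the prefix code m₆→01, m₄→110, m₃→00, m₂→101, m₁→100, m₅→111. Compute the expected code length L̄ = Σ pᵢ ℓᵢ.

L̄ = Σ pᵢ·ℓᵢ = 0.13·2 + 0.13·3 + 0.18·2 + 0.20·3 + 0.14·3 + 0.22·3 = 2.69 bits/symbol.

2.69 bits/symbol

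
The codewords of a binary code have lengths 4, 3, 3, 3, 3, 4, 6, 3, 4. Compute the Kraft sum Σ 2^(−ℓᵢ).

With common denominator 2^6 = 64: Σ 2^(−ℓᵢ) = 4/64 + 8/64 + 8/64 + 8/64 + 8/64 + 4/64 + 1/64 + 8/64 + 4/64 = 53/64 = 0.828125.

0.828125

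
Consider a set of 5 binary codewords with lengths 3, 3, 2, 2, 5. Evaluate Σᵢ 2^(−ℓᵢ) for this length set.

0.78125

With common denominator 2^5 = 32: Σ 2^(−ℓᵢ) = 4/32 + 4/32 + 8/32 + 8/32 + 1/32 = 25/32 = 0.78125.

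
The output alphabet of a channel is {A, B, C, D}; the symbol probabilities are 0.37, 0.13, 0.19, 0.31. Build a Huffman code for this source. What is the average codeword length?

Repeatedly combine the two least-probable nodes; the expected code length is the sum of the merged weights.
merge 13/100 + 19/100 → 8/25
merge 31/100 + 8/25 → 63/100
merge 37/100 + 63/100 → 1
L = 8/25 + 63/100 + 1 = 39/20 = 1.95 bits/symbol.

1.95 bits/symbol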